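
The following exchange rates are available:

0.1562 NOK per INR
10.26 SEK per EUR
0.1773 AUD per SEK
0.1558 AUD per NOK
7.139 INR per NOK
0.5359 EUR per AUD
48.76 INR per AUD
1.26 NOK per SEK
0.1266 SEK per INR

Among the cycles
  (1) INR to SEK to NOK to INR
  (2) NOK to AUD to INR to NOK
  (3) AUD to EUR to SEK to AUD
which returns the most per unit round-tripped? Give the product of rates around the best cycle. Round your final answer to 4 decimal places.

1.1866

(1) 0.1266 × 1.26 × 7.139 = 1.13878
(2) 0.1558 × 48.76 × 0.1562 = 1.18662
(3) 0.5359 × 10.26 × 0.1773 = 0.97485
Highest is cycle (2) at 1.1866 (>1, arbitrage).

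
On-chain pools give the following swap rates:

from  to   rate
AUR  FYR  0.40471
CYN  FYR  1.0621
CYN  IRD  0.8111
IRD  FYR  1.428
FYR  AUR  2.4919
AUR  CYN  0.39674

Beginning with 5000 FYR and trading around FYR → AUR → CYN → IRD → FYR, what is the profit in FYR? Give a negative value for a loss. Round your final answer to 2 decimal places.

725.44

5000 FYR × 2.4919 = 12459.5 AUR
12459.5 AUR × 0.39674 = 4943.18203 CYN
4943.18203 CYN × 0.8111 = 4009.414944533 IRD
4009.414944533 IRD × 1.428 = 5725.444540793124 FYR
Net change: 5725.444540793124 − 5000 = 725.444540793124 FYR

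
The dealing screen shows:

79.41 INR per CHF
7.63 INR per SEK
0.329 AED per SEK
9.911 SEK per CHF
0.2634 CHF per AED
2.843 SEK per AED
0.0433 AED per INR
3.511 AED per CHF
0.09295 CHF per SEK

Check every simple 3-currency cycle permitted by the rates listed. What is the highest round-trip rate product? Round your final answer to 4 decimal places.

0.9393

SEK→INR→AED→SEK: 7.63 × 0.0433 × 2.843 = 0.93927
CHF→AED→SEK→CHF: 3.511 × 2.843 × 0.09295 = 0.92781
CHF→INR→AED→CHF: 79.41 × 0.0433 × 0.2634 = 0.90569
CHF→SEK→AED→CHF: 9.911 × 0.329 × 0.2634 = 0.85887
Maximum is SEK→INR→AED→SEK at 0.9393; no arbitrage — every cycle loses value.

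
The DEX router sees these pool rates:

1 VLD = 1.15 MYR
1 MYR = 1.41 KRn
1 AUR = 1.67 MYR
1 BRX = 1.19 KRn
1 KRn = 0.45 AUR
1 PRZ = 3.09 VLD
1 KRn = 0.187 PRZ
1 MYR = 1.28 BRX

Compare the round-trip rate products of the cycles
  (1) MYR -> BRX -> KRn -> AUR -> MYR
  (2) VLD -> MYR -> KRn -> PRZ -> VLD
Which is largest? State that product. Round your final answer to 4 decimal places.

1.1447

(1) 1.28 × 1.19 × 0.45 × 1.67 = 1.14468
(2) 1.15 × 1.41 × 0.187 × 3.09 = 0.93695
Highest is cycle (1) at 1.1447 (>1, arbitrage).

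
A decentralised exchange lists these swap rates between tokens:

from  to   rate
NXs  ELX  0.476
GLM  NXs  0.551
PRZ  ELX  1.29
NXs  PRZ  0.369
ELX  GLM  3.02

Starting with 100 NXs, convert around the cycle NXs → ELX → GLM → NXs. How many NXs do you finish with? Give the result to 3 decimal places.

100 NXs × 0.476 = 47.6 ELX
47.6 ELX × 3.02 = 143.752 GLM
143.752 GLM × 0.551 = 79.207352 NXs

79.207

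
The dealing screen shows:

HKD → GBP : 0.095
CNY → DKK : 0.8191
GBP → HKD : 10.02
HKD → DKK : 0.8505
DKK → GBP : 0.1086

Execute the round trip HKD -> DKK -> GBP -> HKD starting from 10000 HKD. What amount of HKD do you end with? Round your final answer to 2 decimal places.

10000 HKD × 0.8505 = 8505 DKK
8505 DKK × 0.1086 = 923.643 GBP
923.643 GBP × 10.02 = 9254.90286 HKD

9254.90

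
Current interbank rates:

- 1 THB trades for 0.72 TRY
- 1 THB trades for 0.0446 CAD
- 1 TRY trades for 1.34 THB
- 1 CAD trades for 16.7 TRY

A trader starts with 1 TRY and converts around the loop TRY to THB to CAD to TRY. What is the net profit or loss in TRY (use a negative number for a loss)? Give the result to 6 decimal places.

1 TRY × 1.34 = 1.34 THB
1.34 THB × 0.0446 = 0.059764 CAD
0.059764 CAD × 16.7 = 0.9980588 TRY
Net change: 0.9980588 − 1 = -0.0019412 TRY

-0.001941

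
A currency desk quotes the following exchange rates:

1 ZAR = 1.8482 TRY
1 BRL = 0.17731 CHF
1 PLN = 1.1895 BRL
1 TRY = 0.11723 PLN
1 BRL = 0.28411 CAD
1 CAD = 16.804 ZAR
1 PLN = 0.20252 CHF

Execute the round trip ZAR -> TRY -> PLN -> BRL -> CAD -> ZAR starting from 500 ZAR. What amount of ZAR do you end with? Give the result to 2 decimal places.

615.21

500 ZAR × 1.8482 = 924.1 TRY
924.1 TRY × 0.11723 = 108.332243 PLN
108.332243 PLN × 1.1895 = 128.8612030485 BRL
128.8612030485 BRL × 0.28411 = 36.610756398109335 CAD
36.610756398109335 CAD × 16.804 = 615.20715051382926534 ZAR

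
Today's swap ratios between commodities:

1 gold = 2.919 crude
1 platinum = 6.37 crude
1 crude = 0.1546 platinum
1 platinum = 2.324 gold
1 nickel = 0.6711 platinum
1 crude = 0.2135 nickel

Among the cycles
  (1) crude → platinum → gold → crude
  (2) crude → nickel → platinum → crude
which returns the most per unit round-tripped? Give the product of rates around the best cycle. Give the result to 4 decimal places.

(1) 0.1546 × 2.324 × 2.919 = 1.04877
(2) 0.2135 × 0.6711 × 6.37 = 0.91269
Highest is cycle (1) at 1.0488 (>1, arbitrage).

1.0488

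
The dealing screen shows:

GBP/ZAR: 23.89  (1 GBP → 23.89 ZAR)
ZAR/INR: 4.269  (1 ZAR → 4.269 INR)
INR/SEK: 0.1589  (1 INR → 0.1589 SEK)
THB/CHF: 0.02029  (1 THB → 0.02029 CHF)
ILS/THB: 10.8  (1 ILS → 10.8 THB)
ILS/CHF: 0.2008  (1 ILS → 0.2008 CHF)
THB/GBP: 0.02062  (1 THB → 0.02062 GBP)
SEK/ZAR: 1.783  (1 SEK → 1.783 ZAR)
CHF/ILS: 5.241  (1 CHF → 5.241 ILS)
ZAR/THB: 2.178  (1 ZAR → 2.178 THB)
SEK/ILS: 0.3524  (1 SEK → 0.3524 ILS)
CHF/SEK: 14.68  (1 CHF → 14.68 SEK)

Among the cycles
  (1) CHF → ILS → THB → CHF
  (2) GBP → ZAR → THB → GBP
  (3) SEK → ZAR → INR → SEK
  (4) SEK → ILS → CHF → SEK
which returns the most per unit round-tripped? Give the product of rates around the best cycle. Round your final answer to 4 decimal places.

1.2095

(1) 5.241 × 10.8 × 0.02029 = 1.14847
(2) 23.89 × 2.178 × 0.02062 = 1.07291
(3) 1.783 × 4.269 × 0.1589 = 1.20949
(4) 0.3524 × 0.2008 × 14.68 = 1.03878
Highest is cycle (3) at 1.2095 (>1, arbitrage).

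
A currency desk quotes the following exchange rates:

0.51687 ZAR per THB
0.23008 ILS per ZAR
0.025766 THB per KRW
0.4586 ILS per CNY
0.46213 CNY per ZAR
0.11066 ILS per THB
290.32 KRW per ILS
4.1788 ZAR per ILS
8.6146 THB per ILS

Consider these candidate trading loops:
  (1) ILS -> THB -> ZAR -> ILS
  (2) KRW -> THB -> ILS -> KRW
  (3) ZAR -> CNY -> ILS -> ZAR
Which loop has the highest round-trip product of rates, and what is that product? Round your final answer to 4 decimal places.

(1) 8.6146 × 0.51687 × 0.23008 = 1.02446
(2) 0.025766 × 0.11066 × 290.32 = 0.82778
(3) 0.46213 × 0.4586 × 4.1788 = 0.88562
Highest is cycle (1) at 1.0245 (>1, arbitrage).

1.0245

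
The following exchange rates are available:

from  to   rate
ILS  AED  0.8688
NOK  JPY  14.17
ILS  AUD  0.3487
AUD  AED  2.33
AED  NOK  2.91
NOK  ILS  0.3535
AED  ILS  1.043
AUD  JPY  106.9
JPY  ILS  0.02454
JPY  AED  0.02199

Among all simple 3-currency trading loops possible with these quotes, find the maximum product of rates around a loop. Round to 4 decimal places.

0.9148

AUD→JPY→ILS→AUD: 106.9 × 0.02454 × 0.3487 = 0.91475
NOK→JPY→AED→NOK: 14.17 × 0.02199 × 2.91 = 0.90675
NOK→ILS→AED→NOK: 0.3535 × 0.8688 × 2.91 = 0.89372
AUD→AED→ILS→AUD: 2.33 × 1.043 × 0.3487 = 0.84741
Maximum is AUD→JPY→ILS→AUD at 0.9148; no arbitrage — every cycle loses value.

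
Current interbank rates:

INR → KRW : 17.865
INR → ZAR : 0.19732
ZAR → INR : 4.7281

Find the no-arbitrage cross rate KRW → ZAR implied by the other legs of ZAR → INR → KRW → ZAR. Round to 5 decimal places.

Known legs of the cycle: 4.7281 × 17.865 = 84.4675065
For no arbitrage the full-cycle product must be 1, so the missing rate is 1 / 84.4675065 ≈ 0.0118389.

0.01184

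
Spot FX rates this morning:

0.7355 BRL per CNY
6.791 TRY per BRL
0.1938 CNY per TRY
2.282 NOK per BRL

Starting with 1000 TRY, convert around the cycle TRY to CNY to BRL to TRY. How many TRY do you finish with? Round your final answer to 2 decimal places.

1000 TRY × 0.1938 = 193.8 CNY
193.8 CNY × 0.7355 = 142.5399 BRL
142.5399 BRL × 6.791 = 967.9884609 TRY

967.99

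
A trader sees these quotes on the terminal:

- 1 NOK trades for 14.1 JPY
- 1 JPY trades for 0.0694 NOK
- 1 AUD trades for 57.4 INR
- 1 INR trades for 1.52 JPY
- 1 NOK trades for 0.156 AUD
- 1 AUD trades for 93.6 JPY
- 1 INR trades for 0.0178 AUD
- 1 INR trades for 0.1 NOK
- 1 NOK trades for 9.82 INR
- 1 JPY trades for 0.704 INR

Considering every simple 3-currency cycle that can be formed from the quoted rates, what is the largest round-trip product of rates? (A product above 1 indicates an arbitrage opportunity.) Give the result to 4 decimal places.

1.1729

JPY→INR→AUD→JPY: 0.704 × 0.0178 × 93.6 = 1.17292
JPY→NOK→INR→JPY: 0.0694 × 9.82 × 1.52 = 1.03589
JPY→NOK→AUD→JPY: 0.0694 × 0.156 × 93.6 = 1.01335
JPY→INR→NOK→JPY: 0.704 × 0.1 × 14.1 = 0.99264
NOK→AUD→INR→NOK: 0.156 × 57.4 × 0.1 = 0.89544
Maximum is JPY→INR→AUD→JPY at 1.1729; arbitrage exists.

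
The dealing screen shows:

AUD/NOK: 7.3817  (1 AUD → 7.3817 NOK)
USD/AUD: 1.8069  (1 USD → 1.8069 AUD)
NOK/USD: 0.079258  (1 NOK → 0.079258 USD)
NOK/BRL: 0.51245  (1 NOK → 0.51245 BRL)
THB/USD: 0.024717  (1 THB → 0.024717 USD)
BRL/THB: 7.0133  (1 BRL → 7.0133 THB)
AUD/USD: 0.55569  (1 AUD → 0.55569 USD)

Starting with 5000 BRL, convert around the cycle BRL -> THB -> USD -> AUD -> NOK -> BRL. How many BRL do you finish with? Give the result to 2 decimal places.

5924.21

5000 BRL × 7.0133 = 35066.5 THB
35066.5 THB × 0.024717 = 866.7386805 USD
866.7386805 USD × 1.8069 = 1566.11012179545 AUD
1566.11012179545 AUD × 7.3817 = 11560.555086057473265 NOK
11560.555086057473265 NOK × 0.51245 = 5924.20645385015217464925 BRL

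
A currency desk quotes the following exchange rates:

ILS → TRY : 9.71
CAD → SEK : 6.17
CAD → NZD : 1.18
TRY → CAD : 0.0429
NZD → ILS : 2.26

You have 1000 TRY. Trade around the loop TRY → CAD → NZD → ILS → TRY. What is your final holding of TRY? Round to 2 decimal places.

1000 TRY × 0.0429 = 42.9 CAD
42.9 CAD × 1.18 = 50.622 NZD
50.622 NZD × 2.26 = 114.40572 ILS
114.40572 ILS × 9.71 = 1110.8795412 TRY

1110.88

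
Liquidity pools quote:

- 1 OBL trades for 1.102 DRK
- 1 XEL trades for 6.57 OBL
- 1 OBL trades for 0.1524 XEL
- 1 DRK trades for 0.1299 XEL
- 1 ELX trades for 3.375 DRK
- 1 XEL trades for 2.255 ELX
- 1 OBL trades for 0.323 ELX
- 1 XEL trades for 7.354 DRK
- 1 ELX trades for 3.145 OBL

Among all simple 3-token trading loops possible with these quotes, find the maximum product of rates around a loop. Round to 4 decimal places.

1.0808

ELX→OBL→XEL→ELX: 3.145 × 0.1524 × 2.255 = 1.08082
ELX→DRK→XEL→ELX: 3.375 × 0.1299 × 2.255 = 0.98862
OBL→DRK→XEL→OBL: 1.102 × 0.1299 × 6.57 = 0.94049
Maximum is ELX→OBL→XEL→ELX at 1.0808; arbitrage exists.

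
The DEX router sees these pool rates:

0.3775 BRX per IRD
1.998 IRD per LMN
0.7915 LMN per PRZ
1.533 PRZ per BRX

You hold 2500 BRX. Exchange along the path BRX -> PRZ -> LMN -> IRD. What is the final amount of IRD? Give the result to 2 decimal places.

6060.78

2500 BRX × 1.533 = 3832.5 PRZ
3832.5 PRZ × 0.7915 = 3033.42375 LMN
3033.42375 LMN × 1.998 = 6060.7806525 IRD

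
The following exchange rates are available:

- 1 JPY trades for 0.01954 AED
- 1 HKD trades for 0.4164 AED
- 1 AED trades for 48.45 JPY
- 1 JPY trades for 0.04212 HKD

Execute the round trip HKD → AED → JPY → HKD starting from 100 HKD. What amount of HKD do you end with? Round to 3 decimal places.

84.975

100 HKD × 0.4164 = 41.64 AED
41.64 AED × 48.45 = 2017.458 JPY
2017.458 JPY × 0.04212 = 84.97533096 HKD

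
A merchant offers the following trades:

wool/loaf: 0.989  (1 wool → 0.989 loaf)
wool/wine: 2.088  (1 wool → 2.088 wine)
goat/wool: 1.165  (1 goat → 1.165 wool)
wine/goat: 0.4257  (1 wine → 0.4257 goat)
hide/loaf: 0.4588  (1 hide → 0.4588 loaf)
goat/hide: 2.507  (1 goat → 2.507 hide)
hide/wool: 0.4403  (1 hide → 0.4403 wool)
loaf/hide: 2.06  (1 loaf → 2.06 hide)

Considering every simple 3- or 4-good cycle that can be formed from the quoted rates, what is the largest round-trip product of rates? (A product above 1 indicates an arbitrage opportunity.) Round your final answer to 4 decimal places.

wine→goat→wool→wine: 0.4257 × 1.165 × 2.088 = 1.03552
wine→goat→hide→wool→wine: 0.4257 × 2.507 × 0.4403 × 2.088 = 0.98115
hide→wool→loaf→hide: 0.4403 × 0.989 × 2.06 = 0.89704
Maximum is wine→goat→wool→wine at 1.0355; arbitrage exists.

1.0355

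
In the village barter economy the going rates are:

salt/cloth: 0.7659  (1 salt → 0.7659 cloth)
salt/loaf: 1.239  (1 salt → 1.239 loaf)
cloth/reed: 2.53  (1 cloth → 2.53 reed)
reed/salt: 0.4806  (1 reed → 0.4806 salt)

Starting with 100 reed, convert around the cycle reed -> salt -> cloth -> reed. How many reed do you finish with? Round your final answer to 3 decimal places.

93.127

100 reed × 0.4806 = 48.06 salt
48.06 salt × 0.7659 = 36.809154 cloth
36.809154 cloth × 2.53 = 93.12715962 reed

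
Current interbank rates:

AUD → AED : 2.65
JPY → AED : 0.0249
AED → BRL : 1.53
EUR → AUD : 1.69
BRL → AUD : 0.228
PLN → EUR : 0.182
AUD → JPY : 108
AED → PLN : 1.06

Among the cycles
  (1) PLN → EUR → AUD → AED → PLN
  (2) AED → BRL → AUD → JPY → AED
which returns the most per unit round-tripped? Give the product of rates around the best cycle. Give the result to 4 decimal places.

0.9381

(1) 0.182 × 1.69 × 2.65 × 1.06 = 0.86399
(2) 1.53 × 0.228 × 108 × 0.0249 = 0.93810
Highest is cycle (2) at 0.9381 (≤1, no arbitrage).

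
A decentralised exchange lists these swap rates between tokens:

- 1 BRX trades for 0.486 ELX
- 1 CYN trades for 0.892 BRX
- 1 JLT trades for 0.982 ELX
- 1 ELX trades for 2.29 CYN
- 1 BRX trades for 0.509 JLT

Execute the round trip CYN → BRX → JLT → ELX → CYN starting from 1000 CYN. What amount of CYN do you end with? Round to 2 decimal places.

1000 CYN × 0.892 = 892 BRX
892 BRX × 0.509 = 454.028 JLT
454.028 JLT × 0.982 = 445.855496 ELX
445.855496 ELX × 2.29 = 1021.00908584 CYN

1021.01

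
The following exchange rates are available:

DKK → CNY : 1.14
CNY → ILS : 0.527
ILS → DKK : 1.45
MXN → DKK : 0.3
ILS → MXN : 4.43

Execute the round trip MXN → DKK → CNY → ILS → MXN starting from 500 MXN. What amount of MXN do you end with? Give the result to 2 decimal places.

500 MXN × 0.3 = 150 DKK
150 DKK × 1.14 = 171 CNY
171 CNY × 0.527 = 90.117 ILS
90.117 ILS × 4.43 = 399.21831 MXN

399.22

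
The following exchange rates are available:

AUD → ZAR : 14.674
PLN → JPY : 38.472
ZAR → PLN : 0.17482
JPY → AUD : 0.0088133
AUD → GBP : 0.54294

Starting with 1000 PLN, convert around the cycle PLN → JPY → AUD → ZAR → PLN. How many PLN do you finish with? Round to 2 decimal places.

869.81

1000 PLN × 38.472 = 38472 JPY
38472 JPY × 0.0088133 = 339.0652776 AUD
339.0652776 AUD × 14.674 = 4975.4438835024 ZAR
4975.4438835024 ZAR × 0.17482 = 869.807099713889568 PLN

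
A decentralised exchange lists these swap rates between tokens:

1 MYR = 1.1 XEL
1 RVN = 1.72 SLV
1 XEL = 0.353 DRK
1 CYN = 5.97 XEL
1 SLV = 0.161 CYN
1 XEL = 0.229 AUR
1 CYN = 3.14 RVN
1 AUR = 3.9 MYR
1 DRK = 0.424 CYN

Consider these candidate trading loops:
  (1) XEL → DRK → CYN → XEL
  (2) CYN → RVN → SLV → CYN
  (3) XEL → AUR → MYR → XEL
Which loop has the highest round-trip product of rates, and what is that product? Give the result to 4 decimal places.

(1) 0.353 × 0.424 × 5.97 = 0.89354
(2) 3.14 × 1.72 × 0.161 = 0.86953
(3) 0.229 × 3.9 × 1.1 = 0.98241
Highest is cycle (3) at 0.9824 (≤1, no arbitrage).

0.9824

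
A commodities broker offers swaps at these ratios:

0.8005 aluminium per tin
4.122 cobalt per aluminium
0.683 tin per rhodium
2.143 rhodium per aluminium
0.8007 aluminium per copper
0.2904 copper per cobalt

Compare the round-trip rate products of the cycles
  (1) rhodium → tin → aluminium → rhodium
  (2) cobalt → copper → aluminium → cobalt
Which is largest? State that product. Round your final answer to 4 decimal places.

(1) 0.683 × 0.8005 × 2.143 = 1.17167
(2) 0.2904 × 0.8007 × 4.122 = 0.95846
Highest is cycle (1) at 1.1717 (>1, arbitrage).

1.1717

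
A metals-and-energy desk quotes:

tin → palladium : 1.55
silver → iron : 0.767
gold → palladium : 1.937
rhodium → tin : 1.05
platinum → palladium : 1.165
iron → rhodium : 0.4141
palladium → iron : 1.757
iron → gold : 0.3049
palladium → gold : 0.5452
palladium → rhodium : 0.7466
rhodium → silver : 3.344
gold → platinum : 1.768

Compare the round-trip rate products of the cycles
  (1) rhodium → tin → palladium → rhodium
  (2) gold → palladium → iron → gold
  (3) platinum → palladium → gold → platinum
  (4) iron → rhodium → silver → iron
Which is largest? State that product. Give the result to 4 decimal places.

1.2151

(1) 1.05 × 1.55 × 0.7466 = 1.21509
(2) 1.937 × 1.757 × 0.3049 = 1.03767
(3) 1.165 × 0.5452 × 1.768 = 1.12296
(4) 0.4141 × 3.344 × 0.767 = 1.06210
Highest is cycle (1) at 1.2151 (>1, arbitrage).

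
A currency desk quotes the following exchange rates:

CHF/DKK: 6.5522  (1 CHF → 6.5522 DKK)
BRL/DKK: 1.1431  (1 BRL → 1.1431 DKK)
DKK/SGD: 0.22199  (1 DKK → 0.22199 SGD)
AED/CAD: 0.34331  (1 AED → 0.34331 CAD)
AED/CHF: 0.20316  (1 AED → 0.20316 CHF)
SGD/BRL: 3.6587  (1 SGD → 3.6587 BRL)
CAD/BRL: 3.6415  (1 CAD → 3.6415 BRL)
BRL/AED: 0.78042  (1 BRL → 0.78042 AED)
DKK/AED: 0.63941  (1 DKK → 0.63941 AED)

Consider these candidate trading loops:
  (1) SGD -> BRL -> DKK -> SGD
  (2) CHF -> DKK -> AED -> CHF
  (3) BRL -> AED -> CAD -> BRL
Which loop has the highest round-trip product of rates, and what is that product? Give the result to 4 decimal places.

0.9757

(1) 3.6587 × 1.1431 × 0.22199 = 0.92842
(2) 6.5522 × 0.63941 × 0.20316 = 0.85115
(3) 0.78042 × 0.34331 × 3.6415 = 0.97565
Highest is cycle (3) at 0.9757 (≤1, no arbitrage).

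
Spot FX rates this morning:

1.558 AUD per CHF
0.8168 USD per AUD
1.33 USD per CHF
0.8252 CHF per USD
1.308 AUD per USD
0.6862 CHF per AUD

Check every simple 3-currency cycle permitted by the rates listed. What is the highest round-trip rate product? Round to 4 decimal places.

USD→AUD→CHF→USD: 1.308 × 0.6862 × 1.33 = 1.19374
USD→CHF→AUD→USD: 0.8252 × 1.558 × 0.8168 = 1.05013
Maximum is USD→AUD→CHF→USD at 1.1937; arbitrage exists.

1.1937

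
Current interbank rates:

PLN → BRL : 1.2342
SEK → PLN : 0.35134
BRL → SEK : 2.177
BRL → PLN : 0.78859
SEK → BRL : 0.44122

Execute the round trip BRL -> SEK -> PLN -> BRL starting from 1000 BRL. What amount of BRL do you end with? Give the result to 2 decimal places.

944.00

1000 BRL × 2.177 = 2177 SEK
2177 SEK × 0.35134 = 764.86718 PLN
764.86718 PLN × 1.2342 = 943.999073556 BRL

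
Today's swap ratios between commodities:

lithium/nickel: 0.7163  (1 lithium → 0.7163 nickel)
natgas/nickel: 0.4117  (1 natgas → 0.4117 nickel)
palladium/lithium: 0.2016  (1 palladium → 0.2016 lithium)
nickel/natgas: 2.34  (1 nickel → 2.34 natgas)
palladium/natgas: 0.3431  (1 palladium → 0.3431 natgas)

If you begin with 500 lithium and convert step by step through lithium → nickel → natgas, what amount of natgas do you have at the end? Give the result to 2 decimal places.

500 lithium × 0.7163 = 358.15 nickel
358.15 nickel × 2.34 = 838.071 natgas

838.07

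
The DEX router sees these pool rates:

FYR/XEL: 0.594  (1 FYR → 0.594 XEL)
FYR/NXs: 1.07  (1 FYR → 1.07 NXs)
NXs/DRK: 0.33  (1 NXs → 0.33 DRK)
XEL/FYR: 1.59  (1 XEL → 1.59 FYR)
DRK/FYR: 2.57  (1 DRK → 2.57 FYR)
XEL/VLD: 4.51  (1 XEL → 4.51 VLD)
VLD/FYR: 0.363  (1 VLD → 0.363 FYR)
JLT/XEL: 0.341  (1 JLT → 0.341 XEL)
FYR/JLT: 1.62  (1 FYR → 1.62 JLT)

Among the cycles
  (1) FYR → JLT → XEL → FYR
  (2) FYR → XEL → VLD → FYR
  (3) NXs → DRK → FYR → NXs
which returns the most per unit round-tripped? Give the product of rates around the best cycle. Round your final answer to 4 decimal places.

0.9725

(1) 1.62 × 0.341 × 1.59 = 0.87835
(2) 0.594 × 4.51 × 0.363 = 0.97246
(3) 0.33 × 2.57 × 1.07 = 0.90747
Highest is cycle (2) at 0.9725 (≤1, no arbitrage).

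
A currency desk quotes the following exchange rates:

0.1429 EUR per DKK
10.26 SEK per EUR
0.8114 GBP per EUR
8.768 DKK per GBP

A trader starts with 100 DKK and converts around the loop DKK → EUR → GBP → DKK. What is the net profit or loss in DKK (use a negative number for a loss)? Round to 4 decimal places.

100 DKK × 0.1429 = 14.29 EUR
14.29 EUR × 0.8114 = 11.594906 GBP
11.594906 GBP × 8.768 = 101.664135808 DKK
Net change: 101.664135808 − 100 = 1.664135808 DKK

1.6641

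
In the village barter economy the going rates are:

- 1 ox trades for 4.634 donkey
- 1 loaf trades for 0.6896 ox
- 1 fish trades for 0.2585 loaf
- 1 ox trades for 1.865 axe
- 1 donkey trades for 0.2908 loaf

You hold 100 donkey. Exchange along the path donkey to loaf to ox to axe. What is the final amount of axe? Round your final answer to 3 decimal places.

100 donkey × 0.2908 = 29.08 loaf
29.08 loaf × 0.6896 = 20.053568 ox
20.053568 ox × 1.865 = 37.39990432 axe

37.400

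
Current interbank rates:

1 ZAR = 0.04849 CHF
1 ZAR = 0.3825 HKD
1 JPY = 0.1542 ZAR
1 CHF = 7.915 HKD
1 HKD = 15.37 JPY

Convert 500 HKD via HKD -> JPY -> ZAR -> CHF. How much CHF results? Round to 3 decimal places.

500 HKD × 15.37 = 7685 JPY
7685 JPY × 0.1542 = 1185.027 ZAR
1185.027 ZAR × 0.04849 = 57.46195923 CHF

57.462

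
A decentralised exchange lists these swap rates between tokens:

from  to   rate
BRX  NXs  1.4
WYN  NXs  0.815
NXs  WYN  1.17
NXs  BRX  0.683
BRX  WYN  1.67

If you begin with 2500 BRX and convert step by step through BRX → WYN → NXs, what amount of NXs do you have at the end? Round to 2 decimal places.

3402.63

2500 BRX × 1.67 = 4175 WYN
4175 WYN × 0.815 = 3402.625 NXs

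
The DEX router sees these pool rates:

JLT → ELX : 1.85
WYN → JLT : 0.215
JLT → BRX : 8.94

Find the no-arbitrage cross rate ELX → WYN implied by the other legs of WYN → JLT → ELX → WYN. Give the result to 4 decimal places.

2.5141

Known legs of the cycle: 0.215 × 1.85 = 0.39775
For no arbitrage the full-cycle product must be 1, so the missing rate is 1 / 0.39775 ≈ 2.514142.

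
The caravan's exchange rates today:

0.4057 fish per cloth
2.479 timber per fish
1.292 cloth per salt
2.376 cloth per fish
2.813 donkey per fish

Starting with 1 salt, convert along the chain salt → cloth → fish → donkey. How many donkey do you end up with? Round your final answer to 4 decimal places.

1.4745

1 salt × 1.292 = 1.292 cloth
1.292 cloth × 0.4057 = 0.5241644 fish
0.5241644 fish × 2.813 = 1.4744744572 donkey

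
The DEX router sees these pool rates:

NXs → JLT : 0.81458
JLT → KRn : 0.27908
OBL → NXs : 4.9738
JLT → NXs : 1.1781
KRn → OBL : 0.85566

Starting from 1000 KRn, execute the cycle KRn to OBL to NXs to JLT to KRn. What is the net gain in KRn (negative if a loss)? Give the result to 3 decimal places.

1000 KRn × 0.85566 = 855.66 OBL
855.66 OBL × 4.9738 = 4255.881708 NXs
4255.881708 NXs × 0.81458 = 3466.75612170264 JLT
3466.75612170264 JLT × 0.27908 = 967.5022984447727712 KRn
Net change: 967.5022984447727712 − 1000 = -32.4977015552272288 KRn

-32.498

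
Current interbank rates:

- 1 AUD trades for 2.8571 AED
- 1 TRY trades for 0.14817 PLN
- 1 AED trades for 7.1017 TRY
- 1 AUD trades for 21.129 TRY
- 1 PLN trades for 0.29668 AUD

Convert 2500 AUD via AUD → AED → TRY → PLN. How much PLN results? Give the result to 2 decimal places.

7516.02

2500 AUD × 2.8571 = 7142.75 AED
7142.75 AED × 7.1017 = 50725.667675 TRY
50725.667675 TRY × 0.14817 = 7516.02217940475 PLN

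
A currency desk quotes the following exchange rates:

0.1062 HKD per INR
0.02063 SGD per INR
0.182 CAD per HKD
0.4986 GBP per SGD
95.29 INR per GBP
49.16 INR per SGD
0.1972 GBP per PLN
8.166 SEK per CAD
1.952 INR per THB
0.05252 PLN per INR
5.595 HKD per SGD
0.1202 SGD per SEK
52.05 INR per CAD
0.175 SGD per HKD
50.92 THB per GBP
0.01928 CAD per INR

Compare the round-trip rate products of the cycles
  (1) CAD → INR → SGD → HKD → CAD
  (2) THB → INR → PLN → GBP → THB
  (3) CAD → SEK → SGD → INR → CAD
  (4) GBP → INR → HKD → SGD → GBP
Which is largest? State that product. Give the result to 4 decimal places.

1.0934

(1) 52.05 × 0.02063 × 5.595 × 0.182 = 1.09343
(2) 1.952 × 0.05252 × 0.1972 × 50.92 = 1.02944
(3) 8.166 × 0.1202 × 49.16 × 0.01928 = 0.93032
(4) 95.29 × 0.1062 × 0.175 × 0.4986 = 0.88300
Highest is cycle (1) at 1.0934 (>1, arbitrage).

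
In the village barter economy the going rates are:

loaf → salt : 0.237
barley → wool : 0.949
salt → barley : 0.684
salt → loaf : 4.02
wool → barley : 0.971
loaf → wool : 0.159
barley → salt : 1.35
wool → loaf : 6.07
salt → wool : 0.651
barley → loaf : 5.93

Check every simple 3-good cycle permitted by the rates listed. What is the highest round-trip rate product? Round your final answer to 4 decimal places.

0.9613

loaf→salt→barley→loaf: 0.237 × 0.684 × 5.93 = 0.96130
loaf→salt→wool→loaf: 0.237 × 0.651 × 6.07 = 0.93652
loaf→wool→barley→loaf: 0.159 × 0.971 × 5.93 = 0.91553
barley→salt→wool→barley: 1.35 × 0.651 × 0.971 = 0.85336
Maximum is loaf→salt→barley→loaf at 0.9613; no arbitrage — every cycle loses value.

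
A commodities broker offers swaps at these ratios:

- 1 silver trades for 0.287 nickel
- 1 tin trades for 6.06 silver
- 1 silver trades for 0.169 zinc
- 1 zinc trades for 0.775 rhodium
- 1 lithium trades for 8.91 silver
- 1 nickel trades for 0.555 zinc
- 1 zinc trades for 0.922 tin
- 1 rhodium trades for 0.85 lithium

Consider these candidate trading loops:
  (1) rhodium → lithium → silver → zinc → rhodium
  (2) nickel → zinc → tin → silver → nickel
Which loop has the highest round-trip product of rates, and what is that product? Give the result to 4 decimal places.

(1) 0.85 × 8.91 × 0.169 × 0.775 = 0.99194
(2) 0.555 × 0.922 × 6.06 × 0.287 = 0.88998
Highest is cycle (1) at 0.9919 (≤1, no arbitrage).

0.9919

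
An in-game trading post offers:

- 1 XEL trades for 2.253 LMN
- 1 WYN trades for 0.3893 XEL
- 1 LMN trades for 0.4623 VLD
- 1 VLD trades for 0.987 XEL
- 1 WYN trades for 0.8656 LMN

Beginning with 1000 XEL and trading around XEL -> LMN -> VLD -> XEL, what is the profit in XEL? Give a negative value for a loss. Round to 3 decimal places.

28.022

1000 XEL × 2.253 = 2253 LMN
2253 LMN × 0.4623 = 1041.5619 VLD
1041.5619 VLD × 0.987 = 1028.0215953 XEL
Net change: 1028.0215953 − 1000 = 28.0215953 XEL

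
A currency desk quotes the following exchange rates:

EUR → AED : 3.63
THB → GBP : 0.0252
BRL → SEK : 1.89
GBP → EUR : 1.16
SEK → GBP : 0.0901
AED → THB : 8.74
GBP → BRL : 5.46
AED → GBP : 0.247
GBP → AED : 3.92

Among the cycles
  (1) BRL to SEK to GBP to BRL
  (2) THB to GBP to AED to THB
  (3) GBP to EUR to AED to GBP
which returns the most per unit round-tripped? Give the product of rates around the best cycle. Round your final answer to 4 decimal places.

1.0401

(1) 1.89 × 0.0901 × 5.46 = 0.92978
(2) 0.0252 × 3.92 × 8.74 = 0.86337
(3) 1.16 × 3.63 × 0.247 = 1.04007
Highest is cycle (3) at 1.0401 (>1, arbitrage).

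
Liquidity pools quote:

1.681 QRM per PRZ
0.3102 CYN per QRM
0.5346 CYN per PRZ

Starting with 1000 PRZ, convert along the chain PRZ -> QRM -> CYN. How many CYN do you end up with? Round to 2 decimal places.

521.45

1000 PRZ × 1.681 = 1681 QRM
1681 QRM × 0.3102 = 521.4462 CYN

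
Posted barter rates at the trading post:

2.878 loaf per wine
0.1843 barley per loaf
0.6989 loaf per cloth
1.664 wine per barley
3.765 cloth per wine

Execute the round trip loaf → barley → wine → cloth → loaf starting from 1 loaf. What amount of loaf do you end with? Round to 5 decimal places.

0.80697

1 loaf × 0.1843 = 0.1843 barley
0.1843 barley × 1.664 = 0.3066752 wine
0.3066752 wine × 3.765 = 1.154632128 cloth
1.154632128 cloth × 0.6989 = 0.8069723942592 loaf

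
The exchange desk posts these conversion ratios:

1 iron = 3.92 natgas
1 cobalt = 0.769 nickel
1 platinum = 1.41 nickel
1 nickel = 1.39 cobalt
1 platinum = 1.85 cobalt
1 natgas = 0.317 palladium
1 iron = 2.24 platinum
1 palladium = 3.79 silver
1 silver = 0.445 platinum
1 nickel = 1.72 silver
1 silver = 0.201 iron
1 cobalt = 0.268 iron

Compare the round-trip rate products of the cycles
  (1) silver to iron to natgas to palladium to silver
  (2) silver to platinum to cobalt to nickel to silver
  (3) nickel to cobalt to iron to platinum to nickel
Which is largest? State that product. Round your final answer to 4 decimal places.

1.1766

(1) 0.201 × 3.92 × 0.317 × 3.79 = 0.94663
(2) 0.445 × 1.85 × 0.769 × 1.72 = 1.08890
(3) 1.39 × 0.268 × 2.24 × 1.41 = 1.17657
Highest is cycle (3) at 1.1766 (>1, arbitrage).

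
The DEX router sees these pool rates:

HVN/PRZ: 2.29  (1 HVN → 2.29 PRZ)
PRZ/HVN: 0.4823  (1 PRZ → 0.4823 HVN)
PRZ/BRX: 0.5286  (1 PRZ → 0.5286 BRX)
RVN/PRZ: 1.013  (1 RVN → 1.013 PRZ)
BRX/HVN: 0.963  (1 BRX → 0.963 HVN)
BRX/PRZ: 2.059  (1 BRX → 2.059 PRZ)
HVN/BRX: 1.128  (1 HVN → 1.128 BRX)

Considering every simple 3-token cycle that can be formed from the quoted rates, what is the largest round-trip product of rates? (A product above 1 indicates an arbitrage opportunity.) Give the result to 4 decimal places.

1.1657

PRZ→BRX→HVN→PRZ: 0.5286 × 0.963 × 2.29 = 1.16571
PRZ→HVN→BRX→PRZ: 0.4823 × 1.128 × 2.059 = 1.12017
Maximum is PRZ→BRX→HVN→PRZ at 1.1657; arbitrage exists.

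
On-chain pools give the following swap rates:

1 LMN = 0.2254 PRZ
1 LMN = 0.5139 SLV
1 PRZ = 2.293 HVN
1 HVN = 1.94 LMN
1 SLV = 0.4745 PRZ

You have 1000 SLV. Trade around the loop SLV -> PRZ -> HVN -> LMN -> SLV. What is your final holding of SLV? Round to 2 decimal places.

1084.73

1000 SLV × 0.4745 = 474.5 PRZ
474.5 PRZ × 2.293 = 1088.0285 HVN
1088.0285 HVN × 1.94 = 2110.77529 LMN
2110.77529 LMN × 0.5139 = 1084.727421531 SLV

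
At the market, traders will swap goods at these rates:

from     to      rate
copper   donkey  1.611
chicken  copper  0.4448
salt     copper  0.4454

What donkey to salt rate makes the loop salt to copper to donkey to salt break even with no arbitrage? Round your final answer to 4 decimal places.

1.3937

Known legs of the cycle: 0.4454 × 1.611 = 0.7175394
For no arbitrage the full-cycle product must be 1, so the missing rate is 1 / 0.7175394 ≈ 1.393652.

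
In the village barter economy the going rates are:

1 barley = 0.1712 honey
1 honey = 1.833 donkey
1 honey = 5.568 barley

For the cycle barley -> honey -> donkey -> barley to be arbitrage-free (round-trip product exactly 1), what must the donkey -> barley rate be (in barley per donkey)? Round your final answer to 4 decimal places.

Known legs of the cycle: 0.1712 × 1.833 = 0.3138096
For no arbitrage the full-cycle product must be 1, so the missing rate is 1 / 0.3138096 ≈ 3.186646.

3.1866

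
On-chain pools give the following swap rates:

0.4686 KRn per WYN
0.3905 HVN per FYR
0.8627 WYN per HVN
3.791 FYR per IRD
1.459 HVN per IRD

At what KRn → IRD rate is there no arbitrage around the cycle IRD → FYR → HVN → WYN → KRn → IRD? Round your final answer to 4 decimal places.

1.6709

Known legs of the cycle: 3.791 × 0.3905 × 0.8627 × 0.4686 = 0.59846244830031
For no arbitrage the full-cycle product must be 1, so the missing rate is 1 / 0.59846244830031 ≈ 1.670949.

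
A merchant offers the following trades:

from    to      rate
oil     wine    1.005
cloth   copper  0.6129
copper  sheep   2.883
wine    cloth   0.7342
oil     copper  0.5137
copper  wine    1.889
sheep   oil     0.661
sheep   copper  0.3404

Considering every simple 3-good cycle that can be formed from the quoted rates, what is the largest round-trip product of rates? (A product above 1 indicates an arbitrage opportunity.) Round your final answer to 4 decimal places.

sheep→oil→copper→sheep: 0.661 × 0.5137 × 2.883 = 0.97894
cloth→copper→wine→cloth: 0.6129 × 1.889 × 0.7342 = 0.85003
Maximum is sheep→oil→copper→sheep at 0.9789; no arbitrage — every cycle loses value.

0.9789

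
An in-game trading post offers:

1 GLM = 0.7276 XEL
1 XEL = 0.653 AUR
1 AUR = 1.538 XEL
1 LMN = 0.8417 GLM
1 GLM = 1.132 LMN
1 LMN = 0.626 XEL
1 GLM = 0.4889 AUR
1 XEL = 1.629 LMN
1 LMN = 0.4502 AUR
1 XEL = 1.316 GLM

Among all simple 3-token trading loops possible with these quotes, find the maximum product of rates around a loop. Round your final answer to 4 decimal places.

LMN→AUR→XEL→LMN: 0.4502 × 1.538 × 1.629 = 1.12793
LMN→GLM→XEL→LMN: 0.8417 × 0.7276 × 1.629 = 0.99763
AUR→XEL→GLM→AUR: 1.538 × 1.316 × 0.4889 = 0.98954
LMN→XEL→GLM→LMN: 0.626 × 1.316 × 1.132 = 0.93256
Maximum is LMN→AUR→XEL→LMN at 1.1279; arbitrage exists.

1.1279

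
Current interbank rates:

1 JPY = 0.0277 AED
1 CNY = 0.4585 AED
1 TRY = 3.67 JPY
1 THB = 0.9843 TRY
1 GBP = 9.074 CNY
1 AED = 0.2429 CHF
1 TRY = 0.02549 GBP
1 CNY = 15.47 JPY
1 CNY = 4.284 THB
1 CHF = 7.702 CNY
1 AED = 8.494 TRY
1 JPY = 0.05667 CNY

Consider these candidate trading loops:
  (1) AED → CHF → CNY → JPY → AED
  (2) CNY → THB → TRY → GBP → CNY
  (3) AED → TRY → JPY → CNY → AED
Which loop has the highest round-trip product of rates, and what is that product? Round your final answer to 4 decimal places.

0.9753

(1) 0.2429 × 7.702 × 15.47 × 0.0277 = 0.80168
(2) 4.284 × 0.9843 × 0.02549 × 9.074 = 0.97532
(3) 8.494 × 3.67 × 0.05667 × 0.4585 = 0.80997
Highest is cycle (2) at 0.9753 (≤1, no arbitrage).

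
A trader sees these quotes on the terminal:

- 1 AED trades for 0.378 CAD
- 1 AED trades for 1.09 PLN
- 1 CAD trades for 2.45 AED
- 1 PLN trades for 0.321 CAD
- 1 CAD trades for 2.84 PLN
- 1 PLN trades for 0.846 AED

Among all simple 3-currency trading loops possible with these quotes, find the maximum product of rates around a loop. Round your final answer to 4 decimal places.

AED→CAD→PLN→AED: 0.378 × 2.84 × 0.846 = 0.90820
AED→PLN→CAD→AED: 1.09 × 0.321 × 2.45 = 0.85723
Maximum is AED→CAD→PLN→AED at 0.9082; no arbitrage — every cycle loses value.

0.9082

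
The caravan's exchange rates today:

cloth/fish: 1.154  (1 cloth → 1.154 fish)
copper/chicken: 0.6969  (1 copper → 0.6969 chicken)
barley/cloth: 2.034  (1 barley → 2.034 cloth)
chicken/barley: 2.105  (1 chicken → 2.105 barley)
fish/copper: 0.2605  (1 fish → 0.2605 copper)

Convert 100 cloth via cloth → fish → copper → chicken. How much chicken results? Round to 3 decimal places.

20.950

100 cloth × 1.154 = 115.4 fish
115.4 fish × 0.2605 = 30.0617 copper
30.0617 copper × 0.6969 = 20.94999873 chicken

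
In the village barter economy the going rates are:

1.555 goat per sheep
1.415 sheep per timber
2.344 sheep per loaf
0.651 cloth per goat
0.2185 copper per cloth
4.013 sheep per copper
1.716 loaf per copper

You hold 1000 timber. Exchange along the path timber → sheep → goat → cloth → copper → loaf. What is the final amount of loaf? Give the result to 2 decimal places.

537.08

1000 timber × 1.415 = 1415 sheep
1415 sheep × 1.555 = 2200.325 goat
2200.325 goat × 0.651 = 1432.411575 cloth
1432.411575 cloth × 0.2185 = 312.9819291375 copper
312.9819291375 copper × 1.716 = 537.07699039995 loaf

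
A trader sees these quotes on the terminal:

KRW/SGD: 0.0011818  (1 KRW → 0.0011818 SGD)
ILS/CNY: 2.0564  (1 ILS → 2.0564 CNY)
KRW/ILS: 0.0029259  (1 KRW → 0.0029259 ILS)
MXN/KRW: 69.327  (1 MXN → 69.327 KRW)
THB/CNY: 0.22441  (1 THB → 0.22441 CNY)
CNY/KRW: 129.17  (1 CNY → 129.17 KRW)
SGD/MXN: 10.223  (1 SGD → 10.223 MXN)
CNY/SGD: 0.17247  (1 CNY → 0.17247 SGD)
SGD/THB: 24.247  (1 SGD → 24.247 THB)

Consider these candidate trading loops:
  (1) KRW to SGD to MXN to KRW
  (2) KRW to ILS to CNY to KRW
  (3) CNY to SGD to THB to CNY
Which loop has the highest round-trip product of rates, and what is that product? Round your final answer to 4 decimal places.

(1) 0.0011818 × 10.223 × 69.327 = 0.83758
(2) 0.0029259 × 2.0564 × 129.17 = 0.77719
(3) 0.17247 × 24.247 × 0.22441 = 0.93846
Highest is cycle (3) at 0.9385 (≤1, no arbitrage).

0.9385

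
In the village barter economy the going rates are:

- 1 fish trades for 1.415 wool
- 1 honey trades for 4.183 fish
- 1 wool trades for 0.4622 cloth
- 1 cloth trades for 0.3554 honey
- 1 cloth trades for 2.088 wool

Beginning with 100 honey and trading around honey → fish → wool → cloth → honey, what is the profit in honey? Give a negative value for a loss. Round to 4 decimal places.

-2.7719

100 honey × 4.183 = 418.3 fish
418.3 fish × 1.415 = 591.8945 wool
591.8945 wool × 0.4622 = 273.5736379 cloth
273.5736379 cloth × 0.3554 = 97.22807090966 honey
Net change: 97.22807090966 − 100 = -2.77192909034 honey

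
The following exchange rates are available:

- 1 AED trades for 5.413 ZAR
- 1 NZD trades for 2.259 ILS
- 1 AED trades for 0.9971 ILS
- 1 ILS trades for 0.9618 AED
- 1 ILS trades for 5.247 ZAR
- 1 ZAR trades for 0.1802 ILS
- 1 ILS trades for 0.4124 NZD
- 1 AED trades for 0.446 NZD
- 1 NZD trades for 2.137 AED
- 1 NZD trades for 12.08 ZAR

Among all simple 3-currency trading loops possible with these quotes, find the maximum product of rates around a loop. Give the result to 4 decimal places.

NZD→ILS→AED→NZD: 2.259 × 0.9618 × 0.446 = 0.96903
ILS→AED→ZAR→ILS: 0.9618 × 5.413 × 0.1802 = 0.93816
NZD→ZAR→ILS→NZD: 12.08 × 0.1802 × 0.4124 = 0.89772
NZD→AED→ILS→NZD: 2.137 × 0.9971 × 0.4124 = 0.87874
Maximum is NZD→ILS→AED→NZD at 0.9690; no arbitrage — every cycle loses value.

0.9690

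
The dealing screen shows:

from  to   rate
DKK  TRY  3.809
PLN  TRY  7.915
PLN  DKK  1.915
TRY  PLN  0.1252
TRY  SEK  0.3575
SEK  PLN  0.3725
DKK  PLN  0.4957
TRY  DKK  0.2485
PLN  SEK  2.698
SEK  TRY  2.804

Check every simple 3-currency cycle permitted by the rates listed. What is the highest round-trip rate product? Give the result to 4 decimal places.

TRY→SEK→PLN→TRY: 0.3575 × 0.3725 × 7.915 = 1.05403
TRY→DKK→PLN→TRY: 0.2485 × 0.4957 × 7.915 = 0.97498
TRY→PLN→SEK→TRY: 0.1252 × 2.698 × 2.804 = 0.94716
TRY→PLN→DKK→TRY: 0.1252 × 1.915 × 3.809 = 0.91324
Maximum is TRY→SEK→PLN→TRY at 1.0540; arbitrage exists.

1.0540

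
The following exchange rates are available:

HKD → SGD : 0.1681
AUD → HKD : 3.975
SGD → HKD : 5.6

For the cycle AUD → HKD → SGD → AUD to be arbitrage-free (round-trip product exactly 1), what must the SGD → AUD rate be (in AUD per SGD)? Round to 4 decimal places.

Known legs of the cycle: 3.975 × 0.1681 = 0.6681975
For no arbitrage the full-cycle product must be 1, so the missing rate is 1 / 0.6681975 ≈ 1.496564.

1.4966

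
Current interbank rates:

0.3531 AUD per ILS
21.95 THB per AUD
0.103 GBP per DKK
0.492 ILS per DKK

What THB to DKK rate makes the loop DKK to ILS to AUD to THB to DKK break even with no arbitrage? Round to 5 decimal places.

0.26224

Known legs of the cycle: 0.492 × 0.3531 × 21.95 = 3.81326814
For no arbitrage the full-cycle product must be 1, so the missing rate is 1 / 3.81326814 ≈ 0.2622422.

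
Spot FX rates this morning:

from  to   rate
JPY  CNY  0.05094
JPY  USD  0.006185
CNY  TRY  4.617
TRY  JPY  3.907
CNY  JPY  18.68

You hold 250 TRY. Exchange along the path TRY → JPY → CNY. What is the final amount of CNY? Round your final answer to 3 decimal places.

250 TRY × 3.907 = 976.75 JPY
976.75 JPY × 0.05094 = 49.755645 CNY

49.756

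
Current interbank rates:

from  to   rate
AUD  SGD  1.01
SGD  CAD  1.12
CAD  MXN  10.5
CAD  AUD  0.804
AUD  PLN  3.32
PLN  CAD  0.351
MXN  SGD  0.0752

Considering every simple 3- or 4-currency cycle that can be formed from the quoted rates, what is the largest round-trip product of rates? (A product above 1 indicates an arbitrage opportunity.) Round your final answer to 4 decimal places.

0.9369

PLN→CAD→AUD→PLN: 0.351 × 0.804 × 3.32 = 0.93692
AUD→SGD→CAD→AUD: 1.01 × 1.12 × 0.804 = 0.90948
MXN→SGD→CAD→MXN: 0.0752 × 1.12 × 10.5 = 0.88435
Maximum is PLN→CAD→AUD→PLN at 0.9369; no arbitrage — every cycle loses value.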